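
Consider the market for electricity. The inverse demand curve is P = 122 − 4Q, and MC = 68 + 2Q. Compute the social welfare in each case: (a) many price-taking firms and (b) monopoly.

Competition: TS = 243; Monopoly: TS = 204.12

Under competition P = MC: 122 − 4Q = 68 + 2Q ⇒ Q = 9, P = 86.
CS = ½·(122 − 86)·9 = 162; PS = (86·9 − 68·9 − ½·2·9²) = 81; TS = 243.
A monopolist chooses Q where MR = MC. MR = 122 − 8Q; setting this equal to 68 + 2Q gives Q = 5.4 and P = 100.4.
CS = ½·(122 − 100.4)·5.4 = 58.32; PS = (100.4·5.4 − 68·5.4 − ½·2·5.4²) = 145.8; TS = 204.12.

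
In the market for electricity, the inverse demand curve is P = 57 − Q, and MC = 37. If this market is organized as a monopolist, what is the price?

P = 47

The monopolist equates marginal revenue to marginal cost: 57 − 2Q = 37, so Q = 10. From demand, P = 47.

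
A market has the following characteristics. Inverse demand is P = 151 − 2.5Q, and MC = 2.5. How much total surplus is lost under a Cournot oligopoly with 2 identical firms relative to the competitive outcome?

DWL = 490.05

Competitive firms price at marginal cost: P = 2.5, giving Q = 59.4.
With 2 symmetric Cournot firms, each firm's FOC gives 151 − 7.5q = 2.5, so q = 19.8, Q = 2·19.8 = 39.6, and P = 52.
DWL is the triangle between Q = 39.6 and Q = 59.4: ½·(59.4 − 39.6)·(52 − 2.5) = 490.05.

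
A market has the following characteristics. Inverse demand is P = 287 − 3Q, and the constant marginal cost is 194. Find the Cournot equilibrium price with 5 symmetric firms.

P = 209.5

In a 5-firm Cournot equilibrium, symmetry and the first-order condition give q = (287 − 194)/(18) = 31/6. So Q = 155/6 and P = 209.5.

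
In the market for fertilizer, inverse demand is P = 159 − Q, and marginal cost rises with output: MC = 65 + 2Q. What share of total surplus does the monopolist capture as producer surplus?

PS/TS = 0.8

The monopolist equates marginal revenue to marginal cost: 159 − 2Q = 65 + 2Q, so Q = 23.5. From demand, P = 135.5.
CS = ½·(159 − 135.5)·23.5 = 276.125.
PS = P·Q − VC(Q) = 135.5·23.5 − (65·23.5 + ½·2·23.5²) = 1104.5.
Share captured = PS/TS = 1104.5/1380.625 = 0.8.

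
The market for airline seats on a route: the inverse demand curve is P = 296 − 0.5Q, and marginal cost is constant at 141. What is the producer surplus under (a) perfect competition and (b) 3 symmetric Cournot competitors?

Competition: PS = 0; Cournot: PS = 9009.375

Perfect competition: P = MC = 141, so 296 − 0.5Q = 141 and Q = 310.
PS = (141 − 141)·310 = 0.
In a 3-firm Cournot equilibrium, symmetry and the first-order condition give q = (296 − 141)/(2) = 77.5. So Q = 232.5 and P = 179.75.
PS = (179.75 − 141)·232.5 = 9009.375.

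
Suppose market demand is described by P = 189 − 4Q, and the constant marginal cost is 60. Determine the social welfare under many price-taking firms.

Competitive firms price at marginal cost: P = 60, giving Q = 32.25.
CS = ½·(189 − 60)·32.25 = 2080.125; PS = (60 − 60)·32.25 = 0; TS = 2080.125.

TS = 2080.125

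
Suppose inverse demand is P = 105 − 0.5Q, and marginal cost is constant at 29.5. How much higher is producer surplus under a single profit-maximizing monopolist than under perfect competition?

Perfect competition: P = MC = 29.5, so 105 − 0.5Q = 29.5 and Q = 151.
PS = (29.5 − 29.5)·151 = 0.
Monopoly sets MR = MC: 105 − Q = 29.5 ⇒ Q = 75.5, P = 105 − 0.5·75.5 = 67.25.
PS = (67.25 − 29.5)·75.5 = 2850.125.
Change in producer surplus: 2850.125 − 0 = 2850.125.

Producer surplus rises by 2850.125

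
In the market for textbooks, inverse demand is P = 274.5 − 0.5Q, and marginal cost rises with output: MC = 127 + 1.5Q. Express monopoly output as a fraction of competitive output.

Q_m/Q_c = 0.8

A monopolist chooses Q where MR = MC. MR = 274.5 − Q; setting this equal to 127 + 1.5Q gives Q = 59 and P = 245.
Competitive equilibrium sets price equal to marginal cost: 274.5 − 0.5Q = 127 + 1.5Q, so Q = 73.75 and P = 237.625.
Ratio Q_m/Q_c = 59/73.75 = 0.8.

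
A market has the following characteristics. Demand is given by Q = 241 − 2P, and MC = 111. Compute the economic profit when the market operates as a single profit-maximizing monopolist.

Profit = 45.125

Inverting demand: P = 120.5 − 0.5Q.
A monopolist chooses Q where MR = MC. MR = 120.5 − Q; setting this equal to 111 gives Q = 9.5 and P = 115.75.
Profit = (115.75 − 111)·9.5 = 45.125.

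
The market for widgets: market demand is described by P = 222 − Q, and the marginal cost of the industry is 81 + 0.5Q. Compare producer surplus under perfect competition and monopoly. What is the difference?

PS rises by 1767.2

Competitive equilibrium sets price equal to marginal cost: 222 − Q = 81 + 0.5Q, so Q = 94 and P = 128.
PS = P·Q − VC(Q) = 128·94 − (81·94 + ½·0.5·94²) = 2209.
The monopolist equates marginal revenue to marginal cost: 222 − 2Q = 81 + 0.5Q, so Q = 56.4. From demand, P = 165.6.
PS = P·Q − VC(Q) = 165.6·56.4 − (81·56.4 + ½·0.5·56.4²) = 3976.2.
Change in producer surplus: 3976.2 − 2209 = 1767.2.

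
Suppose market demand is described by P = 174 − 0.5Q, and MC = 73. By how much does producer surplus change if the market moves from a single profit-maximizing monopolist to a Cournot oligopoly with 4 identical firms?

Producer surplus falls by 1836.18

A monopolist chooses Q where MR = MC. MR = 174 − Q; setting this equal to 73 gives Q = 101 and P = 123.5.
PS = (123.5 − 73)·101 = 5100.5.
With 4 symmetric Cournot firms, each firm's FOC gives 174 − 2.5q = 73, so q = 40.4, Q = 4·40.4 = 161.6, and P = 93.2.
PS = (93.2 − 73)·161.6 = 3264.32.
Change in producer surplus: 3264.32 − 5100.5 = −1836.18.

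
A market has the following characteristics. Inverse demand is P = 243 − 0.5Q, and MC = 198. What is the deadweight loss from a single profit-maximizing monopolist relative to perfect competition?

DWL = 506.25

Competitive firms price at marginal cost: P = 198, giving Q = 90.
The monopolist equates marginal revenue to marginal cost: 243 − Q = 198, so Q = 45. From demand, P = 220.5.
DWL is the triangle between Q = 45 and Q = 90: ½·(90 − 45)·(220.5 − 198) = 506.25.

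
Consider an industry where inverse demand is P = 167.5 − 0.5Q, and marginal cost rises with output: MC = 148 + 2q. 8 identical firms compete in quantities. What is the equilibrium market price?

With 8 symmetric Cournot firms, each firm's FOC gives 167.5 − 4.5q = 148 + 2q, so q = 3, Q = 8·3 = 24, and P = 155.5.

P = 155.5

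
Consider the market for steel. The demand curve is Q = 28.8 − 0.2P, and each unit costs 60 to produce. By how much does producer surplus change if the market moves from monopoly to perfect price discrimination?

Inverting demand: P = 144 − 5Q.
A monopolist chooses Q where MR = MC. MR = 144 − 10Q; setting this equal to 60 gives Q = 8.4 and P = 102.
PS = (102 − 60)·8.4 = 352.8.
Under first-degree price discrimination the firm charges each unit its demand price and produces up to where P = MC, i.e. Q = 16.8. Consumer surplus is zero; producer surplus equals total surplus.
PS = ½·(144 − 60)·16.8 = 705.6.
Change in producer surplus: 705.6 − 352.8 = 352.8.

PS rises by 352.8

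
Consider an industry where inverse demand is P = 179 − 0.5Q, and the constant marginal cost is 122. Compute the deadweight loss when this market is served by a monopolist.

DWL = 812.25

Perfect competition: P = MC = 122, so 179 − 0.5Q = 122 and Q = 114.
A monopolist chooses Q where MR = MC. MR = 179 − Q; setting this equal to 122 gives Q = 57 and P = 150.5.
DWL is the triangle between Q = 57 and Q = 114: ½·(114 − 57)·(150.5 − 122) = 812.25.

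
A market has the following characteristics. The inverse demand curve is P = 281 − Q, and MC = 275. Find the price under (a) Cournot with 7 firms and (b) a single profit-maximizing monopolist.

With 7 symmetric Cournot firms, each firm's FOC gives 281 − 8q = 275, so q = 0.75, Q = 7·0.75 = 5.25, and P = 275.75.
A monopolist chooses Q where MR = MC. MR = 281 − 2Q; setting this equal to 275 gives Q = 3 and P = 278.

Cournot: P = 275.75; Monopoly: P = 278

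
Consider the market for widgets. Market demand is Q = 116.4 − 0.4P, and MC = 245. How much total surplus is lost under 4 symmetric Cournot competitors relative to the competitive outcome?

DWL = 16.928

Inverting demand: P = 291 − 2.5Q.
Under competition P = MC = 245, so Q = (291 − 245)/2.5 = 18.4.
Cournot with 4 identical firms: the symmetric best-response condition is 291 − 12.5q = 245. Each firm produces q = 3.68, total output Q = 14.72, price P = 254.2.
DWL is the triangle between Q = 14.72 and Q = 18.4: ½·(18.4 − 14.72)·(254.2 − 245) = 16.928.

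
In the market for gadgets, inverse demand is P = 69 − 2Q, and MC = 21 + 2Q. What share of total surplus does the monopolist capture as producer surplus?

PS/TS = 0.75

The monopolist equates marginal revenue to marginal cost: 69 − 4Q = 21 + 2Q, so Q = 8. From demand, P = 53.
CS = ½·(69 − 53)·8 = 64.
PS = P·Q − VC(Q) = 53·8 − (21·8 + ½·2·8²) = 192.
Share captured = PS/TS = 192/256 = 0.75.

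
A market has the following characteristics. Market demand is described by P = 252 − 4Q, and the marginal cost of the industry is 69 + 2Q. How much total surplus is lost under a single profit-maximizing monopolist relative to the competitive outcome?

Under competition P = MC: 252 − 4Q = 69 + 2Q ⇒ Q = 30.5, P = 130.
Monopoly sets MR = MC: 252 − 8Q = 69 + 2Q ⇒ Q = 18.3, P = 252 − 4·18.3 = 178.8.
CS = ½·(252 − 130)·30.5 = 1860.5; PS = (130·30.5 − 69·30.5 − ½·2·30.5²) = 930.25; TS = 2790.75.
CS = ½·(252 − 178.8)·18.3 = 669.78; PS = (178.8·18.3 − 69·18.3 − ½·2·18.3²) = 1674.45; TS = 2344.23.
DWL = 2790.75 − 2344.23 = 446.52.

DWL = 446.52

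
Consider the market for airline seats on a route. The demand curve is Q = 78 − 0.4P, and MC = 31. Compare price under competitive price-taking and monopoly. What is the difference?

Price rises by 82

Inverting demand: P = 195 − 2.5Q.
Under competition P = MC = 31, so Q = (195 − 31)/2.5 = 65.6.
A monopolist chooses Q where MR = MC. MR = 195 − 5Q; setting this equal to 31 gives Q = 32.8 and P = 113.
Change in price: 113 − 31 = 82.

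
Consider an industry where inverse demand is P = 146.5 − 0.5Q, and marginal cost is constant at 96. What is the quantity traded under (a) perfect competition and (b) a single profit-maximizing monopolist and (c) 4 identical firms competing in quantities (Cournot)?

Competition: Q = 101; Monopoly: Q = 50.5; Cournot: Q = 80.8

Perfect competition: P = MC = 96, so 146.5 − 0.5Q = 96 and Q = 101.
Monopoly sets MR = MC: 146.5 − Q = 96 ⇒ Q = 50.5, P = 146.5 − 0.5·50.5 = 121.25.
Cournot with 4 identical firms: the symmetric best-response condition is 146.5 − 2.5q = 96. Each firm produces q = 20.2, total output Q = 80.8, price P = 106.1.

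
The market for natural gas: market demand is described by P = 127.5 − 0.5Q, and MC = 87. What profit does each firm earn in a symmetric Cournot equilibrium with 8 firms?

In a 8-firm Cournot equilibrium, symmetry and the first-order condition give q = (127.5 − 87)/(4.5) = 9. So Q = 72 and P = 91.5.
Each firm's profit = (91.5 − 87)·9 = 40.5.

π_i = 40.5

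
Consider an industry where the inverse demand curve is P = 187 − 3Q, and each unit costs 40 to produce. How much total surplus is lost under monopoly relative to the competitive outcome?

DWL = 900.375

Perfect competition: P = MC = 40, so 187 − 3Q = 40 and Q = 49.
A monopolist chooses Q where MR = MC. MR = 187 − 6Q; setting this equal to 40 gives Q = 24.5 and P = 113.5.
DWL is the triangle between Q = 24.5 and Q = 49: ½·(49 − 24.5)·(113.5 − 40) = 900.375.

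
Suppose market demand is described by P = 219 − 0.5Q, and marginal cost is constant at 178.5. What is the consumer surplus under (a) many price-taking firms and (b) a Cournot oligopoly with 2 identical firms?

Competition: CS = 1640.25; Cournot: CS = 729

Competitive firms price at marginal cost: P = 178.5, giving Q = 81.
CS = ½·(219 − 178.5)·81 = 1640.25.
With 2 symmetric Cournot firms, each firm's FOC gives 219 − 1.5q = 178.5, so q = 27, Q = 2·27 = 54, and P = 192.
CS = ½·(219 − 192)·54 = 729.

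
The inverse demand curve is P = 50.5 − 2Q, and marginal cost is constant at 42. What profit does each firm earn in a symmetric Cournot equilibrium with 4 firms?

With 4 symmetric Cournot firms, each firm's FOC gives 50.5 − 10q = 42, so q = 0.85, Q = 4·0.85 = 3.4, and P = 43.7.
Each firm's profit = (43.7 − 42)·0.85 = 1.445.

π_i = 1.445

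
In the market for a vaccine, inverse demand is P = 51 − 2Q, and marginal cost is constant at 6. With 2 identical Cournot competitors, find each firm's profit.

In a 2-firm Cournot equilibrium, symmetry and the first-order condition give q = (51 − 6)/(6) = 7.5. So Q = 15 and P = 21.
Each firm's profit = (21 − 6)·7.5 = 112.5.

π_i = 112.5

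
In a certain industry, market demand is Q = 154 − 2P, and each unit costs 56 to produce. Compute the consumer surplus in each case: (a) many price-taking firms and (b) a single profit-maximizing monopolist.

Inverting demand: P = 77 − 0.5Q.
Under competition P = MC = 56, so Q = (77 − 56)/0.5 = 42.
CS = ½·(77 − 56)·42 = 441.
The monopolist equates marginal revenue to marginal cost: 77 − Q = 56, so Q = 21. From demand, P = 66.5.
CS = ½·(77 − 66.5)·21 = 110.25.

Competition: CS = 441; Monopoly: CS = 110.25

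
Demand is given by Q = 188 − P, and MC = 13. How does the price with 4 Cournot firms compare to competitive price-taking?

Cournot: P = 48; Competition: P = 13

Inverting demand: P = 188 − Q.
In a 4-firm Cournot equilibrium, symmetry and the first-order condition give q = (188 − 13)/(5) = 35. So Q = 140 and P = 48.
Perfect competition: P = MC = 13, so 188 − Q = 13 and Q = 175.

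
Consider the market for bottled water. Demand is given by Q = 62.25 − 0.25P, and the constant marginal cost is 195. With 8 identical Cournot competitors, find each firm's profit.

π_i = 9

Inverting demand: P = 249 − 4Q.
In a 8-firm Cournot equilibrium, symmetry and the first-order condition give q = (249 − 195)/(36) = 1.5. So Q = 12 and P = 201.
Each firm's profit = (201 − 195)·1.5 = 9.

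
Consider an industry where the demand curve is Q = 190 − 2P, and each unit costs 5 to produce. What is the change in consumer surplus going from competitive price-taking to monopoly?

Consumer surplus falls by 6075

Inverting demand: P = 95 − 0.5Q.
Competitive firms price at marginal cost: P = 5, giving Q = 180.
CS = ½·(95 − 5)·180 = 8100.
Monopoly sets MR = MC: 95 − Q = 5 ⇒ Q = 90, P = 95 − 0.5·90 = 50.
CS = ½·(95 − 50)·90 = 2025.
Change in consumer surplus: 2025 − 8100 = −6075.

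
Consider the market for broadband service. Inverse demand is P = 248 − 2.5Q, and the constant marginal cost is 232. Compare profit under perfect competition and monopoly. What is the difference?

π rises by 25.6

Under competition P = MC = 232, so Q = (248 − 232)/2.5 = 6.4.
Profit = (232 − 232)·6.4 = 0.
A monopolist chooses Q where MR = MC. MR = 248 − 5Q; setting this equal to 232 gives Q = 3.2 and P = 240.
Profit = (240 − 232)·3.2 = 25.6.
Change in profit: 25.6 − 0 = 25.6.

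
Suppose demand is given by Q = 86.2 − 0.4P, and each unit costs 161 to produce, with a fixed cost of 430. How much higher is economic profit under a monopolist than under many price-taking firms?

Inverting demand: P = 215.5 − 2.5Q.
Competitive firms price at marginal cost: P = 161, giving Q = 21.8.
Profit = (161 − 161)·21.8 − 430 = −430.
Monopoly sets MR = MC: 215.5 − 5Q = 161 ⇒ Q = 10.9, P = 215.5 − 2.5·10.9 = 188.25.
Profit = (188.25 − 161)·10.9 − 430 = −132.975.
Change in economic profit: −132.975 − −430 = 297.025.

π rises by 297.025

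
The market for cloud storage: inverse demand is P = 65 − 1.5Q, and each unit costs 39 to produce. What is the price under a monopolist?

A monopolist chooses Q where MR = MC. MR = 65 − 3Q; setting this equal to 39 gives Q = 26/3 and P = 52.

P = 52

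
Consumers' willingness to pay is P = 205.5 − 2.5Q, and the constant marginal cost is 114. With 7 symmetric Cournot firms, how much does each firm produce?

In a 7-firm Cournot equilibrium, symmetry and the first-order condition give q = (205.5 − 114)/(20) = 4.575. So Q = 32.025 and P = 2007/16.

q_i = 4.575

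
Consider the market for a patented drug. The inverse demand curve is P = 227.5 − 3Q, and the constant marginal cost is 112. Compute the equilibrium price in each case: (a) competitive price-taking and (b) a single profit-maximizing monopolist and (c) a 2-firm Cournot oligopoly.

Competition: P = 112; Monopoly: P = 169.75; Cournot: P = 150.5

Perfect competition: P = MC = 112, so 227.5 − 3Q = 112 and Q = 38.5.
A monopolist chooses Q where MR = MC. MR = 227.5 − 6Q; setting this equal to 112 gives Q = 19.25 and P = 169.75.
Cournot with 2 identical firms: the symmetric best-response condition is 227.5 − 9q = 112. Each firm produces q = 77/6, total output Q = 77/3, price P = 150.5.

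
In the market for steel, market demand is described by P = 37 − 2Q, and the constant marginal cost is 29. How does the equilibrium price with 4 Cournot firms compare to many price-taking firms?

In a 4-firm Cournot equilibrium, symmetry and the first-order condition give q = (37 − 29)/(10) = 0.8. So Q = 3.2 and P = 30.6.
Under competition P = MC = 29, so Q = (37 − 29)/2 = 4.

Cournot: P = 30.6; Competition: P = 29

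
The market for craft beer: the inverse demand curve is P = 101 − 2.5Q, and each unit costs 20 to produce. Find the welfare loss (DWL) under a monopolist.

DWL = 328.05

Perfect competition: P = MC = 20, so 101 − 2.5Q = 20 and Q = 32.4.
Monopoly sets MR = MC: 101 − 5Q = 20 ⇒ Q = 16.2, P = 101 − 2.5·16.2 = 60.5.
DWL is the triangle between Q = 16.2 and Q = 32.4: ½·(32.4 − 16.2)·(60.5 − 20) = 328.05.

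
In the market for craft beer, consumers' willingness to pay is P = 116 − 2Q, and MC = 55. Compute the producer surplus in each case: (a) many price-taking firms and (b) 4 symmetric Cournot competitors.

Competition: PS = 0; Cournot: PS = 297.68

Competitive firms price at marginal cost: P = 55, giving Q = 30.5.
PS = (55 − 55)·30.5 = 0.
Cournot with 4 identical firms: the symmetric best-response condition is 116 − 10q = 55. Each firm produces q = 6.1, total output Q = 24.4, price P = 67.2.
PS = (67.2 − 55)·24.4 = 297.68.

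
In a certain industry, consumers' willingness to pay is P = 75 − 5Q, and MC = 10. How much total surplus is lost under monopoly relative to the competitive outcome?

DWL = 105.625

Under competition P = MC = 10, so Q = (75 − 10)/5 = 13.
Monopoly sets MR = MC: 75 − 10Q = 10 ⇒ Q = 6.5, P = 75 − 5·6.5 = 42.5.
DWL is the triangle between Q = 6.5 and Q = 13: ½·(13 − 6.5)·(42.5 − 10) = 105.625.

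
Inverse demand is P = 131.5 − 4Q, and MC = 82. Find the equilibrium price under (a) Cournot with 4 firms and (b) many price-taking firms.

With 4 symmetric Cournot firms, each firm's FOC gives 131.5 − 20q = 82, so q = 2.475, Q = 4·2.475 = 9.9, and P = 91.9.
Perfect competition: P = MC = 82, so 131.5 − 4Q = 82 and Q = 12.375.

Cournot: P = 91.9; Competition: P = 82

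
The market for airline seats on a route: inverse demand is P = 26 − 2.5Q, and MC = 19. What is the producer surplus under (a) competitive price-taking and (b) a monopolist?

Competitive firms price at marginal cost: P = 19, giving Q = 2.8.
PS = (19 − 19)·2.8 = 0.
Monopoly sets MR = MC: 26 − 5Q = 19 ⇒ Q = 1.4, P = 26 − 2.5·1.4 = 22.5.
PS = (22.5 − 19)·1.4 = 4.9.

Competition: PS = 0; Monopoly: PS = 4.9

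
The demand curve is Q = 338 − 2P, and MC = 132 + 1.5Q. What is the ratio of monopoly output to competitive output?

Q_m/Q_c = 0.8

Inverting demand: P = 169 − 0.5Q.
A monopolist chooses Q where MR = MC. MR = 169 − Q; setting this equal to 132 + 1.5Q gives Q = 14.8 and P = 161.6.
Under competition P = MC: 169 − 0.5Q = 132 + 1.5Q ⇒ Q = 18.5, P = 159.75.
Ratio Q_m/Q_c = 14.8/18.5 = 0.8.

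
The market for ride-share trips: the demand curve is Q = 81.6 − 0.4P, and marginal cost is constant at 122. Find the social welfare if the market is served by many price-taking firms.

TS = 1344.8

Inverting demand: P = 204 − 2.5Q.
Competitive firms price at marginal cost: P = 122, giving Q = 32.8.
CS = ½·(204 − 122)·32.8 = 1344.8; PS = (122 − 122)·32.8 = 0; TS = 1344.8.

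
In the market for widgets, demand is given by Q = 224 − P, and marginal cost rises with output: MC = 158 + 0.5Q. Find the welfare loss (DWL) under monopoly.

Inverting demand: P = 224 − Q.
Competitive equilibrium sets price equal to marginal cost: 224 − Q = 158 + 0.5Q, so Q = 44 and P = 180.
Monopoly sets MR = MC: 224 − 2Q = 158 + 0.5Q ⇒ Q = 26.4, P = 224 − 26.4 = 197.6.
CS = ½·(224 − 180)·44 = 968; PS = (180·44 − 158·44 − ½·0.5·44²) = 484; TS = 1452.
CS = ½·(224 − 197.6)·26.4 = 348.48; PS = (197.6·26.4 − 158·26.4 − ½·0.5·26.4²) = 871.2; TS = 1219.68.
DWL = 1452 − 1219.68 = 232.32.

DWL = 232.32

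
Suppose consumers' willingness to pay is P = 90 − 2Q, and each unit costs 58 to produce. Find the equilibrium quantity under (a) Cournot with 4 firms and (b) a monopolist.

In a 4-firm Cournot equilibrium, symmetry and the first-order condition give q = (90 − 58)/(10) = 3.2. So Q = 12.8 and P = 64.4.
The monopolist equates marginal revenue to marginal cost: 90 − 4Q = 58, so Q = 8. From demand, P = 74.

Cournot: Q = 12.8; Monopoly: Q = 8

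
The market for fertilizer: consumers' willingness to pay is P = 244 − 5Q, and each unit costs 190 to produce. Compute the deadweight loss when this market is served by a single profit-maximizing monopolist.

Competitive firms price at marginal cost: P = 190, giving Q = 10.8.
The monopolist equates marginal revenue to marginal cost: 244 − 10Q = 190, so Q = 5.4. From demand, P = 217.
DWL is the triangle between Q = 5.4 and Q = 10.8: ½·(10.8 − 5.4)·(217 − 190) = 72.9.

DWL = 72.9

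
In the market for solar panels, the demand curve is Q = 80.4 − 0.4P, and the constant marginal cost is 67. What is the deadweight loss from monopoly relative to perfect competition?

Inverting demand: P = 201 − 2.5Q.
Under competition P = MC = 67, so Q = (201 − 67)/2.5 = 53.6.
A monopolist chooses Q where MR = MC. MR = 201 − 5Q; setting this equal to 67 gives Q = 26.8 and P = 134.
DWL is the triangle between Q = 26.8 and Q = 53.6: ½·(53.6 − 26.8)·(134 − 67) = 897.8.

DWL = 897.8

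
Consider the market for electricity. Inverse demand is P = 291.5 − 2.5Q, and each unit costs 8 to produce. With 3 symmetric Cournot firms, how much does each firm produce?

With 3 symmetric Cournot firms, each firm's FOC gives 291.5 − 10q = 8, so q = 28.35, Q = 3·28.35 = 85.05, and P = 78.875.

q_i = 28.35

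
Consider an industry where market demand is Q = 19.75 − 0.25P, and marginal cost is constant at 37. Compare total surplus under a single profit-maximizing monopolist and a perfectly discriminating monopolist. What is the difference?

Inverting demand: P = 79 − 4Q.
Monopoly sets MR = MC: 79 − 8Q = 37 ⇒ Q = 5.25, P = 79 − 4·5.25 = 58.
CS = ½·(79 − 58)·5.25 = 55.125; PS = (58 − 37)·5.25 = 110.25; TS = 165.375.
With perfect price discrimination, output is the efficient level Q = 10.5 (where demand meets MC), but every buyer pays their willingness to pay: CS = 0 and PS = total surplus.
TS = 220.5 (equal to competitive TS).
Change in total surplus: 220.5 − 165.375 = 55.125.

Total surplus rises by 55.125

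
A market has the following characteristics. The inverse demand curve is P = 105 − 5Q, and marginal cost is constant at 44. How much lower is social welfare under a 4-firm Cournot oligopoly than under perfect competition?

Under competition P = MC = 44, so Q = (105 − 44)/5 = 12.2.
CS = ½·(105 − 44)·12.2 = 372.1; PS = (44 − 44)·12.2 = 0; TS = 372.1.
In a 4-firm Cournot equilibrium, symmetry and the first-order condition give q = (105 − 44)/(25) = 2.44. So Q = 9.76 and P = 56.2.
CS = ½·(105 − 56.2)·9.76 = 238.144; PS = (56.2 − 44)·9.76 = 119.072; TS = 357.216.
Change in social welfare: 357.216 − 372.1 = −14.884.

Social welfare falls by 14.884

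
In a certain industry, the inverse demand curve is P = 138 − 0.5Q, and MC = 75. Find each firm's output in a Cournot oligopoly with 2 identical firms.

In a 2-firm Cournot equilibrium, symmetry and the first-order condition give q = (138 − 75)/(1.5) = 42. So Q = 84 and P = 96.

q_i = 42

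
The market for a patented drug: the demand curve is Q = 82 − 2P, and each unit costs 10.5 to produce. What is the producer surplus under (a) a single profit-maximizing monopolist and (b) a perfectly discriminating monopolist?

Monopoly: PS = 465.125; Perfect PD: PS = 930.25

Inverting demand: P = 41 − 0.5Q.
The monopolist equates marginal revenue to marginal cost: 41 − Q = 10.5, so Q = 30.5. From demand, P = 25.75.
PS = (25.75 − 10.5)·30.5 = 465.125.
With perfect price discrimination, output is the efficient level Q = 61 (where demand meets MC), but every buyer pays their willingness to pay: CS = 0 and PS = total surplus.
PS = ½·(41 − 10.5)·61 = 930.25.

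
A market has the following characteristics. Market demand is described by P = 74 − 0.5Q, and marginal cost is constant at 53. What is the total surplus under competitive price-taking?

Perfect competition: P = MC = 53, so 74 − 0.5Q = 53 and Q = 42.
CS = ½·(74 − 53)·42 = 441; PS = (53 − 53)·42 = 0; TS = 441.

TS = 441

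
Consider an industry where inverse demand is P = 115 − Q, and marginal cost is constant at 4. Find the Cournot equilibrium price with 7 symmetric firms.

P = 17.875

Cournot with 7 identical firms: the symmetric best-response condition is 115 − 8q = 4. Each firm produces q = 13.875, total output Q = 97.125, price P = 17.875.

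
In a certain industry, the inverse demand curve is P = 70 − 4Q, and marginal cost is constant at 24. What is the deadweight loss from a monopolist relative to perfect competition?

Under competition P = MC = 24, so Q = (70 − 24)/4 = 11.5.
The monopolist equates marginal revenue to marginal cost: 70 − 8Q = 24, so Q = 5.75. From demand, P = 47.
DWL is the triangle between Q = 5.75 and Q = 11.5: ½·(11.5 − 5.75)·(47 − 24) = 66.125.

DWL = 66.125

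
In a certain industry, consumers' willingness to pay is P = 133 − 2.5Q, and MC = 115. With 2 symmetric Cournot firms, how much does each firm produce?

q_i = 2.4

With 2 symmetric Cournot firms, each firm's FOC gives 133 − 7.5q = 115, so q = 2.4, Q = 2·2.4 = 4.8, and P = 121.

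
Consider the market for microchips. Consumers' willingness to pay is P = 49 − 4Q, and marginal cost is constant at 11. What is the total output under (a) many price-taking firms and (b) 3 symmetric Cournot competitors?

Competitive firms price at marginal cost: P = 11, giving Q = 9.5.
In a 3-firm Cournot equilibrium, symmetry and the first-order condition give q = (49 − 11)/(16) = 2.375. So Q = 7.125 and P = 20.5.

Competition: Q = 9.5; Cournot: Q = 7.125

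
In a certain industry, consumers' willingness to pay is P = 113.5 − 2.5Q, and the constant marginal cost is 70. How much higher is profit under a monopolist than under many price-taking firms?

Competitive firms price at marginal cost: P = 70, giving Q = 17.4.
Profit = (70 − 70)·17.4 = 0.
The monopolist equates marginal revenue to marginal cost: 113.5 − 5Q = 70, so Q = 8.7. From demand, P = 91.75.
Profit = (91.75 − 70)·8.7 = 189.225.
Change in profit: 189.225 − 0 = 189.225.

Profit rises by 189.225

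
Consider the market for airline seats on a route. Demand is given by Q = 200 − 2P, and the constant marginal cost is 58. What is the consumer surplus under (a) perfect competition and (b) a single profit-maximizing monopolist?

Competition: CS = 1764; Monopoly: CS = 441

Inverting demand: P = 100 − 0.5Q.
Under competition P = MC = 58, so Q = (100 − 58)/0.5 = 84.
CS = ½·(100 − 58)·84 = 1764.
Monopoly sets MR = MC: 100 − Q = 58 ⇒ Q = 42, P = 100 − 0.5·42 = 79.
CS = ½·(100 − 79)·42 = 441.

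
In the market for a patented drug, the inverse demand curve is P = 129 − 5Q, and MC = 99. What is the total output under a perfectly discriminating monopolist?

Under first-degree price discrimination the firm charges each unit its demand price and produces up to where P = MC, i.e. Q = 6. Consumer surplus is zero; producer surplus equals total surplus.

Q = 6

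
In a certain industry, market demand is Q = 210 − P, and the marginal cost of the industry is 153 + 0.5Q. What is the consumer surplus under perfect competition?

Inverting demand: P = 210 − Q.
Competitive equilibrium sets price equal to marginal cost: 210 − Q = 153 + 0.5Q, so Q = 38 and P = 172.
CS = ½·(210 − 172)·38 = 722.

CS = 722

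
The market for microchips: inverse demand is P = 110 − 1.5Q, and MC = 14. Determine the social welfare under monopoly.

A monopolist chooses Q where MR = MC. MR = 110 − 3Q; setting this equal to 14 gives Q = 32 and P = 62.
CS = ½·(110 − 62)·32 = 768; PS = (62 − 14)·32 = 1536; TS = 2304.

TS = 2304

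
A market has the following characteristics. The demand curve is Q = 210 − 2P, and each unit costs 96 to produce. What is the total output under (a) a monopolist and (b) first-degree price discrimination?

Inverting demand: P = 105 − 0.5Q.
The monopolist equates marginal revenue to marginal cost: 105 − Q = 96, so Q = 9. From demand, P = 100.5.
A perfectly discriminating monopolist sells every unit with P(Q) ≥ MC(Q), so output equals the competitive quantity Q = 18. Each buyer pays their reservation price, so CS = 0 and the firm captures all surplus.

Monopoly: Q = 9; Perfect PD: Q = 18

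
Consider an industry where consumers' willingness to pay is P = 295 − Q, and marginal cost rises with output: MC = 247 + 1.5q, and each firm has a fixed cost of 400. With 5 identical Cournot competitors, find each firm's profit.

With 5 symmetric Cournot firms, each firm's FOC gives 295 − 6q = 247 + 1.5q, so q = 6.4, Q = 5·6.4 = 32, and P = 263.
Each firm's profit = 263·6.4 − (247·6.4 + ½·1.5·6.4²) − 400 = −328.32.

π_i = −328.32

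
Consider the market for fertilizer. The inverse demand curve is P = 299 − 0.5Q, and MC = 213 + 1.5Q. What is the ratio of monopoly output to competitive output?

A monopolist chooses Q where MR = MC. MR = 299 − Q; setting this equal to 213 + 1.5Q gives Q = 34.4 and P = 281.8.
Competitive equilibrium sets price equal to marginal cost: 299 − 0.5Q = 213 + 1.5Q, so Q = 43 and P = 277.5.
Ratio Q_m/Q_c = 34.4/43 = 0.8.

Q_m/Q_c = 0.8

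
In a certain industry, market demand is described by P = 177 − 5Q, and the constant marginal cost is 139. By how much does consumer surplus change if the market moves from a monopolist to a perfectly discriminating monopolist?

Consumer surplus falls by 36.1

The monopolist equates marginal revenue to marginal cost: 177 − 10Q = 139, so Q = 3.8. From demand, P = 158.
CS = ½·(177 − 158)·3.8 = 36.1.
With perfect price discrimination, output is the efficient level Q = 7.6 (where demand meets MC), but every buyer pays their willingness to pay: CS = 0 and PS = total surplus.
CS = 0.
Change in consumer surplus: 0 − 36.1 = −36.1.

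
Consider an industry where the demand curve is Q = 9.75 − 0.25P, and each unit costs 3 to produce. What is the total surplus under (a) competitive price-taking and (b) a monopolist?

Inverting demand: P = 39 − 4Q.
Competitive firms price at marginal cost: P = 3, giving Q = 9.
CS = ½·(39 − 3)·9 = 162; PS = (3 − 3)·9 = 0; TS = 162.
Monopoly sets MR = MC: 39 − 8Q = 3 ⇒ Q = 4.5, P = 39 − 4·4.5 = 21.
CS = ½·(39 − 21)·4.5 = 40.5; PS = (21 − 3)·4.5 = 81; TS = 121.5.

Competition: TS = 162; Monopoly: TS = 121.5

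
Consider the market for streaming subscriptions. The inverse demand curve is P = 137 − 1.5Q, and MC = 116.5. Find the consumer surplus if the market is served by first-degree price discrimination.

A perfectly discriminating monopolist sells every unit with P(Q) ≥ MC(Q), so output equals the competitive quantity Q = 41/3. Each buyer pays their reservation price, so CS = 0 and the firm captures all surplus.
CS = 0.

CS = 0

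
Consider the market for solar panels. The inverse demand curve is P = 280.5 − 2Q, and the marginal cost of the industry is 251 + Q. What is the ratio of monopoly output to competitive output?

The monopolist equates marginal revenue to marginal cost: 280.5 − 4Q = 251 + Q, so Q = 5.9. From demand, P = 268.7.
Competitive equilibrium sets price equal to marginal cost: 280.5 − 2Q = 251 + Q, so Q = 59/6 and P = 1565/6.
Ratio Q_m/Q_c = 5.9/(59/6) = 0.6.

Q_m/Q_c = 0.6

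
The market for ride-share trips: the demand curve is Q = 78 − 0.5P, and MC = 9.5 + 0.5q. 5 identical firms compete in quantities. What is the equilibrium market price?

P = 38.8

Inverting demand: P = 156 − 2Q.
With 5 symmetric Cournot firms, each firm's FOC gives 156 − 12q = 9.5 + 0.5q, so q = 11.72, Q = 5·11.72 = 58.6, and P = 38.8.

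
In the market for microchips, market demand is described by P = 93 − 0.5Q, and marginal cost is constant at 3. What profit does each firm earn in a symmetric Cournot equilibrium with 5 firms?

Cournot with 5 identical firms: the symmetric best-response condition is 93 − 3q = 3. Each firm produces q = 30, total output Q = 150, price P = 18.
Each firm's profit = (18 − 3)·30 = 450.

π_i = 450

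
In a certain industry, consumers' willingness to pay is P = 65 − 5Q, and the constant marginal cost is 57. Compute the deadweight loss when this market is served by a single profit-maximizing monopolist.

DWL = 1.6

Perfect competition: P = MC = 57, so 65 − 5Q = 57 and Q = 1.6.
A monopolist chooses Q where MR = MC. MR = 65 − 10Q; setting this equal to 57 gives Q = 0.8 and P = 61.
DWL is the triangle between Q = 0.8 and Q = 1.6: ½·(1.6 − 0.8)·(61 − 57) = 1.6.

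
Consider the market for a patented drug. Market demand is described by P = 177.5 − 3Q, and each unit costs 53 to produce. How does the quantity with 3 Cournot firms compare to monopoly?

Cournot: Q = 31.125; Monopoly: Q = 20.75

With 3 symmetric Cournot firms, each firm's FOC gives 177.5 − 12q = 53, so q = 10.375, Q = 3·10.375 = 31.125, and P = 84.125.
Monopoly sets MR = MC: 177.5 − 6Q = 53 ⇒ Q = 20.75, P = 177.5 − 3·20.75 = 115.25.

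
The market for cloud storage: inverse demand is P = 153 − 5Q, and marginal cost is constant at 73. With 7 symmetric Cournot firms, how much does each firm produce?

In a 7-firm Cournot equilibrium, symmetry and the first-order condition give q = (153 − 73)/(40) = 2. So Q = 14 and P = 83.

q_i = 2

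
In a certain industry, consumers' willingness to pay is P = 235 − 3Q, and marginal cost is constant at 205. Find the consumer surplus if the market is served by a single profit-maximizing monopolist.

CS = 37.5

A monopolist chooses Q where MR = MC. MR = 235 − 6Q; setting this equal to 205 gives Q = 5 and P = 220.
CS = ½·(235 − 220)·5 = 37.5.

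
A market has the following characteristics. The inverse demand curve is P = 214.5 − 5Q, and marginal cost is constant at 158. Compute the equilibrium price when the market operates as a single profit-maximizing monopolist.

A monopolist chooses Q where MR = MC. MR = 214.5 − 10Q; setting this equal to 158 gives Q = 5.65 and P = 186.25.

P = 186.25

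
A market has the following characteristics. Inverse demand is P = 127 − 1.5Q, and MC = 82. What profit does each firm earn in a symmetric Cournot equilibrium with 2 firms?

Cournot with 2 identical firms: the symmetric best-response condition is 127 − 4.5q = 82. Each firm produces q = 10, total output Q = 20, price P = 97.
Each firm's profit = (97 − 82)·10 = 150.

π_i = 150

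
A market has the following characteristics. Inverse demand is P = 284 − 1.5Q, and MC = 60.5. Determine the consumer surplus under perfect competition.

CS = 16650.75

Competitive firms price at marginal cost: P = 60.5, giving Q = 149.
CS = ½·(284 − 60.5)·149 = 16650.75.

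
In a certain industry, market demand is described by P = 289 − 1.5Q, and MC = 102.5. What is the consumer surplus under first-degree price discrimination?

With perfect price discrimination, output is the efficient level Q = 373/3 (where demand meets MC), but every buyer pays their willingness to pay: CS = 0 and PS = total surplus.
CS = 0.

CS = 0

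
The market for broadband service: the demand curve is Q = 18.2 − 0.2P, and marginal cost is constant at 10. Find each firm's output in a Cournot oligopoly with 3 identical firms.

Inverting demand: P = 91 − 5Q.
Cournot with 3 identical firms: the symmetric best-response condition is 91 − 20q = 10. Each firm produces q = 4.05, total output Q = 12.15, price P = 30.25.

q_i = 4.05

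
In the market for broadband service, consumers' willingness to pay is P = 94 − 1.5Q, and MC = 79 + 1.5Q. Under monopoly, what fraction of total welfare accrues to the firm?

A monopolist chooses Q where MR = MC. MR = 94 − 3Q; setting this equal to 79 + 1.5Q gives Q = 10/3 and P = 89.
CS = ½·(94 − 89)·10/3 = 25/3.
PS = P·Q − VC(Q) = 89·10/3 − (79·10/3 + ½·1.5·(10/3)²) = 25.
Share captured = PS/TS = 25/(100/3) = 0.75.

PS/TS = 0.75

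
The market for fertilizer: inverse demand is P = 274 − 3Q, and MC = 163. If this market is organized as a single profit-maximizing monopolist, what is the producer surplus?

A monopolist chooses Q where MR = MC. MR = 274 − 6Q; setting this equal to 163 gives Q = 18.5 and P = 218.5.
PS = (218.5 − 163)·18.5 = 1026.75.

PS = 1026.75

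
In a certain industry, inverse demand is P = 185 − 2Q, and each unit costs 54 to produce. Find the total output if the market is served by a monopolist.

A monopolist chooses Q where MR = MC. MR = 185 − 4Q; setting this equal to 54 gives Q = 32.75 and P = 119.5.

Q = 32.75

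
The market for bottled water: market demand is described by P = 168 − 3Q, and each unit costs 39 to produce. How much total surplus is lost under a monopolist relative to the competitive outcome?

Under competition P = MC = 39, so Q = (168 − 39)/3 = 43.
A monopolist chooses Q where MR = MC. MR = 168 − 6Q; setting this equal to 39 gives Q = 21.5 and P = 103.5.
DWL is the triangle between Q = 21.5 and Q = 43: ½·(43 − 21.5)·(103.5 − 39) = 693.375.

DWL = 693.375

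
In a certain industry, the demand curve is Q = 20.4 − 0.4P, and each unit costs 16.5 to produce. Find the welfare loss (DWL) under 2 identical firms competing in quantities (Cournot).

Inverting demand: P = 51 − 2.5Q.
Competitive firms price at marginal cost: P = 16.5, giving Q = 13.8.
Cournot with 2 identical firms: the symmetric best-response condition is 51 − 7.5q = 16.5. Each firm produces q = 4.6, total output Q = 9.2, price P = 28.
DWL is the triangle between Q = 9.2 and Q = 13.8: ½·(13.8 − 9.2)·(28 − 16.5) = 26.45.

DWL = 26.45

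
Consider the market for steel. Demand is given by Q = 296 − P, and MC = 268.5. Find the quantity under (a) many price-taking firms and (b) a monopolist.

Competition: Q = 27.5; Monopoly: Q = 13.75

Inverting demand: P = 296 − Q.
Competitive firms price at marginal cost: P = 268.5, giving Q = 27.5.
The monopolist equates marginal revenue to marginal cost: 296 − 2Q = 268.5, so Q = 13.75. From demand, P = 282.25.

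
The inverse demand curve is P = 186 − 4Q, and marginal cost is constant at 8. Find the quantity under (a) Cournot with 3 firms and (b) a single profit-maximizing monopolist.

Cournot: Q = 33.375; Monopoly: Q = 22.25

Cournot with 3 identical firms: the symmetric best-response condition is 186 − 16q = 8. Each firm produces q = 11.125, total output Q = 33.375, price P = 52.5.
A monopolist chooses Q where MR = MC. MR = 186 − 8Q; setting this equal to 8 gives Q = 22.25 and P = 97.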